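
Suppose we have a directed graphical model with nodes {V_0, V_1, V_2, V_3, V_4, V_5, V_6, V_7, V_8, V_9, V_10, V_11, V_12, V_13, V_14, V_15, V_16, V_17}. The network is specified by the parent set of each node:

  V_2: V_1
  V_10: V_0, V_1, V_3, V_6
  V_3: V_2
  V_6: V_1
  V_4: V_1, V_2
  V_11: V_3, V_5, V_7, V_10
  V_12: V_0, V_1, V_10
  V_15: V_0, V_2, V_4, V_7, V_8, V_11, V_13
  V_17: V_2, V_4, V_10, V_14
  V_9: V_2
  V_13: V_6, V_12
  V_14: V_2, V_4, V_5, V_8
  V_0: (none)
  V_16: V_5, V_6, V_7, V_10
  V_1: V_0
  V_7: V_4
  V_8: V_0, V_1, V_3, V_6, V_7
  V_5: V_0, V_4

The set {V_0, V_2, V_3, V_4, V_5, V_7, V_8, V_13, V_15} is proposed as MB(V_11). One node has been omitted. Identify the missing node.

V_11's parents: V_3, V_5, V_7, V_10.
Children of V_11: V_15.
Parents of each child, excluding V_11:
  parents(V_15) \ {V_11} = {V_0, V_2, V_4, V_7, V_8, V_13}.
MB(V_11) = {V_0, V_2, V_3, V_4, V_5, V_7, V_8, V_10, V_13, V_15}.
Comparing with the claimed set, V_10 is missing.

V_10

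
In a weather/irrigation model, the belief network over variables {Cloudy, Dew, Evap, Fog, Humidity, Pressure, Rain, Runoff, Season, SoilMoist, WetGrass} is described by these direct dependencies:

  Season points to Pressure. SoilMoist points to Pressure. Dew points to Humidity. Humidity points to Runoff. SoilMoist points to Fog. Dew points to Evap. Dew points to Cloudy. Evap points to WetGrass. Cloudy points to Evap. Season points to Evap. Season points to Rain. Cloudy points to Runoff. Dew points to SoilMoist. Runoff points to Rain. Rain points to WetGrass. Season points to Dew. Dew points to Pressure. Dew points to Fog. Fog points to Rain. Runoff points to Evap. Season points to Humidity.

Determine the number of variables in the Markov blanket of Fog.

Fog has parents Dew, SoilMoist.
Fog's children: Rain.
Parents of each child, excluding Fog:
  Rain: Runoff, Season
MB(Fog) = {Dew, Rain, Runoff, Season, SoilMoist}, which has 5 nodes.

5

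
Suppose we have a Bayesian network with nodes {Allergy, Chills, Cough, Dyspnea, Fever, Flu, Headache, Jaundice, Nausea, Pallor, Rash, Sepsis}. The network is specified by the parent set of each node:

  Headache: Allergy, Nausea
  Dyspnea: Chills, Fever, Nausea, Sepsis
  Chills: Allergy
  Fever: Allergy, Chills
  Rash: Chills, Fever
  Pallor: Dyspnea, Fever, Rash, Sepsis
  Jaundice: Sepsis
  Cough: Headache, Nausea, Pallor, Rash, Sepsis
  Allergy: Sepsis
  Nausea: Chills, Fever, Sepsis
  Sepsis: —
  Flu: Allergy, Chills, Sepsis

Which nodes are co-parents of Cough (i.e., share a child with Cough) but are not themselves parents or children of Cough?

{}

Cough has no children, so it has no co-parents. The set is empty.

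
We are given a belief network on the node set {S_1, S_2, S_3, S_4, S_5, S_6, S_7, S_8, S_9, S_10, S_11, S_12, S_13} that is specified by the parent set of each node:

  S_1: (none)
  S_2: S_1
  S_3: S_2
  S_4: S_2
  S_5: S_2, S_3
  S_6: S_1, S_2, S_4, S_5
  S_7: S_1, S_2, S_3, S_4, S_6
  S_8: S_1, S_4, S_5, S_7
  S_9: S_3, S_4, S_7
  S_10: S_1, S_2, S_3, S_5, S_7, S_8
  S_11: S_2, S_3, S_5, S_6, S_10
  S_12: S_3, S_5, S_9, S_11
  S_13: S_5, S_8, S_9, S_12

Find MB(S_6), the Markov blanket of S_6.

Ch(S_6) = {S_7, S_11}.
S_6 has parents S_1, S_2, S_4, S_5.
For each child, the remaining parents (spouses of S_6):
  S_7: S_1, S_2, S_3, S_4
  S_11: S_2, S_3, S_5, S_10
So the Markov blanket of S_6 is {S_1, S_2, S_3, S_4, S_5, S_7, S_10, S_11}.

{S_1, S_2, S_3, S_4, S_5, S_7, S_10, S_11}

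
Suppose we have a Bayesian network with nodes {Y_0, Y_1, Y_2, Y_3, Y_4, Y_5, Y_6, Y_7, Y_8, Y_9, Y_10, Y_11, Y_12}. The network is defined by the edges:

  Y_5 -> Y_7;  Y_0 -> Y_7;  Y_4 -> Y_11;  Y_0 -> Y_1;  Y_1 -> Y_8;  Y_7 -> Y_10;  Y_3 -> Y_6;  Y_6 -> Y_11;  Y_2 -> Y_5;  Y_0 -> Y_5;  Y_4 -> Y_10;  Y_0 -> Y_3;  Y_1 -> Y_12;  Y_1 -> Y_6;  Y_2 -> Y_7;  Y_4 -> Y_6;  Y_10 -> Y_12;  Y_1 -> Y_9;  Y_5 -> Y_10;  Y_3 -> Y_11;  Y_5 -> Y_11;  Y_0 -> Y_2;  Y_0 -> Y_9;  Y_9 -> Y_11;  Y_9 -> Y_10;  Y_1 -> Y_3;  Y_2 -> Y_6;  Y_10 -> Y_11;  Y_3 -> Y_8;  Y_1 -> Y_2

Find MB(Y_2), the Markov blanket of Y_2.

Recall MB(v) = parents ∪ children ∪ spouses, where spouses are the other parents of v's children.
Pa(Y_2) = {Y_0, Y_1}.
Children of Y_2: Y_5, Y_6, Y_7.
Parents of each child, excluding Y_2:
  Y_5: Y_0
  Y_6: Y_1, Y_3, Y_4
  Y_7: Y_0, Y_5
Taking the union gives {Y_0, Y_1, Y_3, Y_4, Y_5, Y_6, Y_7}.

{Y_0, Y_1, Y_3, Y_4, Y_5, Y_6, Y_7}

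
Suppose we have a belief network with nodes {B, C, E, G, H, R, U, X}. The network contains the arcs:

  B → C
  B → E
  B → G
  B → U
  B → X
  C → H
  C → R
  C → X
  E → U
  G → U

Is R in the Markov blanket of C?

Yes

R is a child of C.
So R ∈ MB(C).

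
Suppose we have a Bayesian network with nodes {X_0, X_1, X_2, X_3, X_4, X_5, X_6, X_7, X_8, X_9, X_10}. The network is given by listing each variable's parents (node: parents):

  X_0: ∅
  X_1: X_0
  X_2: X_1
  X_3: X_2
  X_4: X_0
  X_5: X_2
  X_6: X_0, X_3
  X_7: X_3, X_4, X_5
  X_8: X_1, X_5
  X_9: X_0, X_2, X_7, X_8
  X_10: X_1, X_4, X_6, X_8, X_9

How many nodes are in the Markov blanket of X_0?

8

A node's Markov blanket = Pa ∪ Ch ∪ (parents of Ch other than the node itself).
X_0 has no parents.
Children of X_0: X_1, X_4, X_6, X_9.
Co-parents of X_0 (other parents of its children):
  X_1: —
  X_4: —
  X_6: X_3
  X_9: X_2, X_7, X_8
MB(X_0) = {X_1, X_2, X_3, X_4, X_6, X_7, X_8, X_9}, which has 8 nodes.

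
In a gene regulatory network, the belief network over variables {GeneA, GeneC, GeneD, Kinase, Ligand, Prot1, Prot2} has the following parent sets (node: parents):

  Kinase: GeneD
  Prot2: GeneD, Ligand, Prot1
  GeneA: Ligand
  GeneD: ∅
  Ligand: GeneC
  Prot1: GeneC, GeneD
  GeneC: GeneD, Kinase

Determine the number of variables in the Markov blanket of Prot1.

Prot1's parents: GeneC, GeneD.
Ch(Prot1) = {Prot2}.
For each child, the remaining parents (spouses of Prot1):
  Prot2: GeneD, Ligand
MB(Prot1) = {GeneC, GeneD, Ligand, Prot2}, which has 4 nodes.

4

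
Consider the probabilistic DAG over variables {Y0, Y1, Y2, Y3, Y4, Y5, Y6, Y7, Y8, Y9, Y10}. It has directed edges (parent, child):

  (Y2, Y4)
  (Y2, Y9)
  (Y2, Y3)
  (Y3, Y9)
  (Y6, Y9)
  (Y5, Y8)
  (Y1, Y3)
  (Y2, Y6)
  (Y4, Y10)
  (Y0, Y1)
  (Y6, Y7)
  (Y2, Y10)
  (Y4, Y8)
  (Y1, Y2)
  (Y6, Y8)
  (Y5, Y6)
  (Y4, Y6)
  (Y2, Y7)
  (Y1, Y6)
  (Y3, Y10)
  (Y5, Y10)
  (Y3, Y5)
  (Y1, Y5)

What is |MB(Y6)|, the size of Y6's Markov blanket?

8

Y6's parents: Y1, Y2, Y4, Y5.
Ch(Y6) = {Y7, Y8, Y9}.
Other parents of Y6's children:
  Y7 also has parent Y2.
  Y8's other parents are Y4, Y5.
  Y9's other parents are Y2, Y3.
MB(Y6) = {Y1, Y2, Y3, Y4, Y5, Y7, Y8, Y9}, which has 8 nodes.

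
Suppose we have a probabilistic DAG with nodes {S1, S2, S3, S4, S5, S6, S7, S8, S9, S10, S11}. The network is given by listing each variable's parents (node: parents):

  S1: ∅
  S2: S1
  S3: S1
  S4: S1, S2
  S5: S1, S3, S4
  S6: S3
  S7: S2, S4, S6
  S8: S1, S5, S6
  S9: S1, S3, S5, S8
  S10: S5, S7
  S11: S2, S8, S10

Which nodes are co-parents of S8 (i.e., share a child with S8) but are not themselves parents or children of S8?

{S2, S3, S10}

Children of S8: S9, S11.
  S9 also has parents S1, S3, S5.
  parents(S11) \ {S8} = {S2, S10}.
Excluding nodes already adjacent to S8 (S1, S5, S6, S9, S11), the co-parent-only contribution is {S2, S3, S10}.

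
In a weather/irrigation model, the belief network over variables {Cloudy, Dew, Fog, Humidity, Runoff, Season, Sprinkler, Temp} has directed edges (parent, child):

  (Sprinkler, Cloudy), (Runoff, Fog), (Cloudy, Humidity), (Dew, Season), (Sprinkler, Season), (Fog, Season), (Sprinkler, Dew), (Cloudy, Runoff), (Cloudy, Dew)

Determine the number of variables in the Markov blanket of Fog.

A node's Markov blanket = Pa ∪ Ch ∪ (parents of Ch other than the node itself).
Fog has parent Runoff.
Children of Fog: Season.
For each child, the remaining parents (spouses of Fog):
  parents(Season) \ {Fog} = {Dew, Sprinkler}.
MB(Fog) = {Dew, Runoff, Season, Sprinkler}, which has 4 nodes.

4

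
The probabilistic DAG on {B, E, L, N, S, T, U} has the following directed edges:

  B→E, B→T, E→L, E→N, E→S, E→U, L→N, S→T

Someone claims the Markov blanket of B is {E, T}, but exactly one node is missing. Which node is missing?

S

Pa(B) = {}.
Children of B: E, T.
Other parents of B's children:
  E has no other parent.
  parents(T) \ {B} = {S}.
MB(B) = {E, S, T}.
Comparing with the claimed set, S is missing.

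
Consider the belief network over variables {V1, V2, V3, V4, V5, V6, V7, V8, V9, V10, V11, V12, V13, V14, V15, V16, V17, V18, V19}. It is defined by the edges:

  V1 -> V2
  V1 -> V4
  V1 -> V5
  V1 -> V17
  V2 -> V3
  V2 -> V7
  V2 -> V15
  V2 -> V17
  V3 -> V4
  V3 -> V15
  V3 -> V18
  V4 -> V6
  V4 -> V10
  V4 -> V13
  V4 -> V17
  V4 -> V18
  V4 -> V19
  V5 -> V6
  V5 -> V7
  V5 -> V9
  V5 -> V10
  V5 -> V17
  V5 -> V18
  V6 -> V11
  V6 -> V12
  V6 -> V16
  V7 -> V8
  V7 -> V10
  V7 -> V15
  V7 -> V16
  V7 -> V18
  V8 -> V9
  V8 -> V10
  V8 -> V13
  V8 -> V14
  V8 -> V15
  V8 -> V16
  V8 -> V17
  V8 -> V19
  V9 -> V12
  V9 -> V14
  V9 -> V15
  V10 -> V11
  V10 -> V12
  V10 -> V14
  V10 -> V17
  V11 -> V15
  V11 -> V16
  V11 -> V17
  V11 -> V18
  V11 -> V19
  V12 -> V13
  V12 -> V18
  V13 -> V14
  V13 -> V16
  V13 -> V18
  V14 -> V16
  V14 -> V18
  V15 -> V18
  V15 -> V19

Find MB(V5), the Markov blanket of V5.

The Markov blanket of a node is its parents, its children, and the other parents of its children.
V5's parents: V1.
V5 has children V6, V7, V9, V10, V17, V18.
Parents of each child, excluding V5:
  V6 also has parent V4.
  parents(V7) \ {V5} = {V2}.
  parents(V9) \ {V5} = {V8}.
  V10's other parents are V4, V7, V8.
  V17's other parents are V1, V2, V4, V8, V10, V11.
  V18 also has parents V3, V4, V7, V11, V12, V13, V14, V15.
Union: {V1} ∪ {V6, V7, V9, V10, V17, V18} ∪ {V1, V2, V3, V4, V7, V8, V10, V11, V12, V13, V14, V15} = {V1, V2, V3, V4, V6, V7, V8, V9, V10, V11, V12, V13, V14, V15, V17, V18}.

{V1, V2, V3, V4, V6, V7, V8, V9, V10, V11, V12, V13, V14, V15, V17, V18}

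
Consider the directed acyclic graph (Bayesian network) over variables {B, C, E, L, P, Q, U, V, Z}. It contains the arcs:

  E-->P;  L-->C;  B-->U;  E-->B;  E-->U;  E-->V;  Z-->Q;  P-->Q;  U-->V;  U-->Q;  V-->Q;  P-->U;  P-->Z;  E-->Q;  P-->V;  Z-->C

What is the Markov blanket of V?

{E, P, Q, U, Z}

Recall MB(v) = parents ∪ children ∪ spouses, where spouses are the other parents of v's children.
Parents of V: E, P, U.
Ch(V) = {Q}.
For each child, the remaining parents (spouses of V):
  Q's other parents are E, P, U, Z.
Taking the union gives {E, P, Q, U, Z}.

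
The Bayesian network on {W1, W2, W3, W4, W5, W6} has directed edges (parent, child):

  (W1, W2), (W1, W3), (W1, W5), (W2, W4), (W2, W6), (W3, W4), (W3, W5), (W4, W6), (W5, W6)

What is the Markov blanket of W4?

{W2, W3, W5, W6}

W4's parents: W2, W3.
Ch(W4) = {W6}.
Parents of each child, excluding W4:
  W6: W2, W5
So the Markov blanket of W4 is {W2, W3, W5, W6}.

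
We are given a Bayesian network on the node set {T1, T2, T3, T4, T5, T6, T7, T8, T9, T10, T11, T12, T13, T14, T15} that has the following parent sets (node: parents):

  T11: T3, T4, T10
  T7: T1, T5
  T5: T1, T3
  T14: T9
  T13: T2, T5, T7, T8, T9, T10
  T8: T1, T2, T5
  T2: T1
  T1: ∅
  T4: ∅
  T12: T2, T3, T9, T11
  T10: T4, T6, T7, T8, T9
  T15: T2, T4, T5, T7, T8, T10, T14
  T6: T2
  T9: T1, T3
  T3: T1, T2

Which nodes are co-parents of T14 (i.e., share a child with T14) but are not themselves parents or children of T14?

Children of T14: T15.
  T15: T2, T4, T5, T7, T8, T10
Excluding nodes already adjacent to T14 (T9, T15), the co-parent-only contribution is {T2, T4, T5, T7, T8, T10}.

{T2, T4, T5, T7, T8, T10}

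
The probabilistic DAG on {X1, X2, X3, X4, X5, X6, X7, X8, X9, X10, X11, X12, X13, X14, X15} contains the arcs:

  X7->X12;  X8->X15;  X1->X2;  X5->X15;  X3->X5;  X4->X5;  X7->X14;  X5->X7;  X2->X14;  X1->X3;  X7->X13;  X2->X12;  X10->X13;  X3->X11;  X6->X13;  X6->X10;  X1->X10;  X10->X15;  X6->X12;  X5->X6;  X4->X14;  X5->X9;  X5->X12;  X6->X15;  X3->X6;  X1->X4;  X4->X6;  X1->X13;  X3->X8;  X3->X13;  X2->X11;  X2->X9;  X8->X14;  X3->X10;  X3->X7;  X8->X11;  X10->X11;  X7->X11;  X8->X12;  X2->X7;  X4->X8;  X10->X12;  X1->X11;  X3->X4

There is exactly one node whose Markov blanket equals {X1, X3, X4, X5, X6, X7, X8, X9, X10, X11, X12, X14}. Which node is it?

X2

The target node must have every member of {X1, X3, X4, X5, X6, X7, X8, X9, X10, X11, X12, X14} as a parent, child, or co-parent, and no others.
Parents of X2: X1; children: X7, X9, X11, X12, X14; co-parents: X1, X3, X4, X5, X6, X7, X8, X10.
These exactly cover the given set, so the node is X2.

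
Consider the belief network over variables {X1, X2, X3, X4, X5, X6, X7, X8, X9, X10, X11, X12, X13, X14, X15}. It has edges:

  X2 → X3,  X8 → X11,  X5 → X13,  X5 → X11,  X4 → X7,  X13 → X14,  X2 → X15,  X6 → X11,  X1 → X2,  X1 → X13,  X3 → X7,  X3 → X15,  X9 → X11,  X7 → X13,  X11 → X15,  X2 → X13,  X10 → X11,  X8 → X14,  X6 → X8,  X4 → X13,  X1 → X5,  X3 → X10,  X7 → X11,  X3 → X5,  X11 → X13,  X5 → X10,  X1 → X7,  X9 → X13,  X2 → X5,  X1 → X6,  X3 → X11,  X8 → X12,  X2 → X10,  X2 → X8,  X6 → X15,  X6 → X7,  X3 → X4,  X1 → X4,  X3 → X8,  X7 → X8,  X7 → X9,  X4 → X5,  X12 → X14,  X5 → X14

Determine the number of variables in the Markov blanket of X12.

Recall MB(v) = parents ∪ children ∪ spouses, where spouses are the other parents of v's children.
X12 has parent X8.
X12's children: X14.
Co-parents of X12 (other parents of its children):
  parents(X14) \ {X12} = {X5, X8, X13}.
MB(X12) = {X5, X8, X13, X14}, which has 4 nodes.

4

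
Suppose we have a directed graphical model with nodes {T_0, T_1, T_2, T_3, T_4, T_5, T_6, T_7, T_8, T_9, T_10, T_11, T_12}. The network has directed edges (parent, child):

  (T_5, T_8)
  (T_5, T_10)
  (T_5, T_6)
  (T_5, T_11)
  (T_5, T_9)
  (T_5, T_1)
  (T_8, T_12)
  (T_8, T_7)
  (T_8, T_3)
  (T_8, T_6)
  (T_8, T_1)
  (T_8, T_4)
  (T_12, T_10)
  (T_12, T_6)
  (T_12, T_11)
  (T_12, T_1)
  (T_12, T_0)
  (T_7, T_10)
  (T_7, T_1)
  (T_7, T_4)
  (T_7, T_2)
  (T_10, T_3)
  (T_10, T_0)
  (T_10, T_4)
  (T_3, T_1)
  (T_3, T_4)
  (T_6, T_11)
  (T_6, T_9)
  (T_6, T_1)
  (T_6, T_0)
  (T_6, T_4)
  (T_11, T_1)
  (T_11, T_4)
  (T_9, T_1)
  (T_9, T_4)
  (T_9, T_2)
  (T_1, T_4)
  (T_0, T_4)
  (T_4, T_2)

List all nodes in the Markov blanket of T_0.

T_0 has child T_4.
Parents of T_0: T_6, T_10, T_12.
Parents of each child, excluding T_0:
  parents(T_4) \ {T_0} = {T_1, T_3, T_6, T_7, T_8, T_9, T_10, T_11}.
Taking the union gives {T_1, T_3, T_4, T_6, T_7, T_8, T_9, T_10, T_11, T_12}.

{T_1, T_3, T_4, T_6, T_7, T_8, T_9, T_10, T_11, T_12}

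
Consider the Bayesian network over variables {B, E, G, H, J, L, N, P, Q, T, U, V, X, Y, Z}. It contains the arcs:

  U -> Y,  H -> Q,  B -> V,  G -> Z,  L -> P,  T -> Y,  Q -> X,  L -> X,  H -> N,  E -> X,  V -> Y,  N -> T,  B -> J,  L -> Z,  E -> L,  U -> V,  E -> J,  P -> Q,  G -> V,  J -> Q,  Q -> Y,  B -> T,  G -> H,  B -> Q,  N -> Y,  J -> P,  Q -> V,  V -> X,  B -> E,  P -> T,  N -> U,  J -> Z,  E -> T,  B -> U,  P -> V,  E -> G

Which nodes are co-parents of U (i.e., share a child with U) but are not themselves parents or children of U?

{G, P, Q, T}

Children of U: V, Y.
  V also has parents B, G, P, Q.
  parents(Y) \ {U} = {N, Q, T, V}.
Excluding nodes already adjacent to U (B, N, V, Y), the co-parent-only contribution is {G, P, Q, T}.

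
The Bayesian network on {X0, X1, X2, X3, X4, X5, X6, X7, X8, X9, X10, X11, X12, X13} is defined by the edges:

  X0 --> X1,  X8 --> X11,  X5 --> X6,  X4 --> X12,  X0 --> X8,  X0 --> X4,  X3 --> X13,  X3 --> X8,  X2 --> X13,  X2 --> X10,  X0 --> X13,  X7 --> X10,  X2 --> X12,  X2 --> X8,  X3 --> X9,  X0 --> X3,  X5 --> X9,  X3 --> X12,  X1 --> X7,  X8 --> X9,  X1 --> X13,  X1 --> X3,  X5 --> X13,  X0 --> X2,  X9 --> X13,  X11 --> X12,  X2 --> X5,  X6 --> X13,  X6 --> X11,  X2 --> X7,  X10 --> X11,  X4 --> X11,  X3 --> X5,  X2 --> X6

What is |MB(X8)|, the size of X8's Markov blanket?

Recall MB(v) = parents ∪ children ∪ spouses, where spouses are the other parents of v's children.
Pa(X8) = {X0, X2, X3}.
X8 has children X9, X11.
For each child, the remaining parents (spouses of X8):
  X9 also has parents X3, X5.
  X11's other parents are X4, X6, X10.
MB(X8) = {X0, X2, X3, X4, X5, X6, X9, X10, X11}, which has 9 nodes.

9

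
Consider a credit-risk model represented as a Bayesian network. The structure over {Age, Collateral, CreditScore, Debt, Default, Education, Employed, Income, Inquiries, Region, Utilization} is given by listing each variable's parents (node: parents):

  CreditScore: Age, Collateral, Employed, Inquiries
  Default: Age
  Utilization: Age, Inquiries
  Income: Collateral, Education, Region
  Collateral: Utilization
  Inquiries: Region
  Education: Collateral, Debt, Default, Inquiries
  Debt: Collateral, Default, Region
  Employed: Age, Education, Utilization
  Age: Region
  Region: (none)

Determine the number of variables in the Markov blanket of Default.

Pa(Default) = {Age}.
Ch(Default) = {Debt, Education}.
Other parents of Default's children:
  parents(Debt) \ {Default} = {Collateral, Region}.
  parents(Education) \ {Default} = {Collateral, Debt, Inquiries}.
MB(Default) = {Age, Collateral, Debt, Education, Inquiries, Region}, which has 6 nodes.

6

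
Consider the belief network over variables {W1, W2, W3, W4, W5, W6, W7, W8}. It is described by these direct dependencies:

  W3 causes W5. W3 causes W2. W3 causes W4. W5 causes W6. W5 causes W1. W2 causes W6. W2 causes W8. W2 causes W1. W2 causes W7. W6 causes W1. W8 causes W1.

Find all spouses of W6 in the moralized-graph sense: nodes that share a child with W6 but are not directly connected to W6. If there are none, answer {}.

Children of W6: W1.
  W1: W2, W5, W8
Excluding nodes already adjacent to W6 (W1, W2, W5), the co-parent-only contribution is {W8}.

{W8}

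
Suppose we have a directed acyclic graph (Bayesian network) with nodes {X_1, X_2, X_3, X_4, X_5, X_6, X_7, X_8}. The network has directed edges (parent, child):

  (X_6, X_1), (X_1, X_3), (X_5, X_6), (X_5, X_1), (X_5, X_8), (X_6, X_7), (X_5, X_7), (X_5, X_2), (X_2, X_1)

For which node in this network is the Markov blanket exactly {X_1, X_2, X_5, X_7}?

X_6

The target node must have every member of {X_1, X_2, X_5, X_7} as a parent, child, or co-parent, and no others.
Parents of X_6: X_5; children: X_1, X_7; co-parents: X_2, X_5.
These exactly cover the given set, so the node is X_6.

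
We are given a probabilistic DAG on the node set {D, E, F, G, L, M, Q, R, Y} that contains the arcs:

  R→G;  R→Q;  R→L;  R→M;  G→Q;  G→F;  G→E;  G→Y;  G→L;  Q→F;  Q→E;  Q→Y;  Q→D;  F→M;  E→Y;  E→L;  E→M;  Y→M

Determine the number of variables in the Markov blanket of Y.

Children of Y: M.
Y's parents: E, G, Q.
Parents of each child, excluding Y:
  M's other parents are E, F, R.
MB(Y) = {E, F, G, M, Q, R}, which has 6 nodes.

6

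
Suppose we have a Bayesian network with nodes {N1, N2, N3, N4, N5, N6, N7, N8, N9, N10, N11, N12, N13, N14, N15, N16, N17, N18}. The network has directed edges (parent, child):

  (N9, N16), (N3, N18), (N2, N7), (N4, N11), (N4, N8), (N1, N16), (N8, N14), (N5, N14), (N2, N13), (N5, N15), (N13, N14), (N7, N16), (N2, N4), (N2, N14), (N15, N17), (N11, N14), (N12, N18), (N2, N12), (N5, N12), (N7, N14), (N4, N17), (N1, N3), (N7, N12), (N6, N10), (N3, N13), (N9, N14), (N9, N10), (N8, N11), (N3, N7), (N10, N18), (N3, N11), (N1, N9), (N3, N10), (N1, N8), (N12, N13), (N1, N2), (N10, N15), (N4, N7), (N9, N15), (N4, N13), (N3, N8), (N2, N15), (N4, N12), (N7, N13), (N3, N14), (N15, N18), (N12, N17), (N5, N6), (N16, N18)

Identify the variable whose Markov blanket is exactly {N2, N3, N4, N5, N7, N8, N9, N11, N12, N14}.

The target node must have every member of {N2, N3, N4, N5, N7, N8, N9, N11, N12, N14} as a parent, child, or co-parent, and no others.
Parents of N13: N2, N3, N4, N7, N12; children: N14; co-parents: N2, N3, N5, N7, N8, N9, N11.
These exactly cover the given set, so the node is N13.

N13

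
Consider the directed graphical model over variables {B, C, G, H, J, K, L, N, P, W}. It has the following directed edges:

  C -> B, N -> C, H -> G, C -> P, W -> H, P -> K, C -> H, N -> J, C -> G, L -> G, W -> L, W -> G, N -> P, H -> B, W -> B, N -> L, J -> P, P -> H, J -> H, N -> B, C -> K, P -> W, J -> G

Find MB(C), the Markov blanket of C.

{B, G, H, J, K, L, N, P, W}

C's parents: N.
C's children: B, G, H, K, P.
For each child, the remaining parents (spouses of C):
  parents(P) \ {C} = {J, N}.
  parents(K) \ {C} = {P}.
  parents(H) \ {C} = {J, P, W}.
  B's other parents are H, N, W.
  G also has parents H, J, L, W.
So the Markov blanket of C is {B, G, H, J, K, L, N, P, W}.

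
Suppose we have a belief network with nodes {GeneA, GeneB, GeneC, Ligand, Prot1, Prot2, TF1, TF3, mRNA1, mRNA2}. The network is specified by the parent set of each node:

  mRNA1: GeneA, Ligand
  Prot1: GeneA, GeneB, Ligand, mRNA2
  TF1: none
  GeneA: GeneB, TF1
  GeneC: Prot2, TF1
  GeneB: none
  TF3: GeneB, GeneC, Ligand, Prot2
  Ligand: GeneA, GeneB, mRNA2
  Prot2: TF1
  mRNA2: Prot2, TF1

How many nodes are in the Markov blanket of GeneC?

Parents of GeneC: Prot2, TF1.
Ch(GeneC) = {TF3}.
Parents of each child, excluding GeneC:
  TF3 also has parents GeneB, Ligand, Prot2.
MB(GeneC) = {GeneB, Ligand, Prot2, TF1, TF3}, which has 5 nodes.

5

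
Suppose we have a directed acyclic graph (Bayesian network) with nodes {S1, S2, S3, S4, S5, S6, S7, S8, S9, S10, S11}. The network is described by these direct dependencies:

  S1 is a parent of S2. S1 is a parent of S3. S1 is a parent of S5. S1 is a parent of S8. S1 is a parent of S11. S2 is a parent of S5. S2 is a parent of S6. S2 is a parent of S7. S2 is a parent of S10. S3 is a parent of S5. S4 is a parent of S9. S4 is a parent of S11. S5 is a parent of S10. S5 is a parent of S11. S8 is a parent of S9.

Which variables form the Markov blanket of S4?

{S1, S5, S8, S9, S11}

By definition, MB(S4) is built from S4's parents, S4's children, and the co-parents of S4.
S4's parents: none.
Ch(S4) = {S9, S11}.
For each child, the remaining parents (spouses of S4):
  S9: S8
  S11: S1, S5
So the Markov blanket of S4 is {S1, S5, S8, S9, S11}.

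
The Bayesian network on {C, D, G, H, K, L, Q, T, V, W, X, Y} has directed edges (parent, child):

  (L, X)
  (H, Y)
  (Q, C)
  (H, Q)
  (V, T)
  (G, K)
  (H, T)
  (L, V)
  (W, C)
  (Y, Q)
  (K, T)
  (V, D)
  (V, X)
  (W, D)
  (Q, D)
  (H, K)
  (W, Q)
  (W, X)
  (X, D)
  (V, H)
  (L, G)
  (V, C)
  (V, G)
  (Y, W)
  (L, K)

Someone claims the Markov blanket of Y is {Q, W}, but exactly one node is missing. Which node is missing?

H

Children of Y: Q, W.
Y's parents: H.
Parents of each child, excluding Y:
  W: —
  Q: H, W
MB(Y) = {H, Q, W}.
Comparing with the claimed set, H is missing.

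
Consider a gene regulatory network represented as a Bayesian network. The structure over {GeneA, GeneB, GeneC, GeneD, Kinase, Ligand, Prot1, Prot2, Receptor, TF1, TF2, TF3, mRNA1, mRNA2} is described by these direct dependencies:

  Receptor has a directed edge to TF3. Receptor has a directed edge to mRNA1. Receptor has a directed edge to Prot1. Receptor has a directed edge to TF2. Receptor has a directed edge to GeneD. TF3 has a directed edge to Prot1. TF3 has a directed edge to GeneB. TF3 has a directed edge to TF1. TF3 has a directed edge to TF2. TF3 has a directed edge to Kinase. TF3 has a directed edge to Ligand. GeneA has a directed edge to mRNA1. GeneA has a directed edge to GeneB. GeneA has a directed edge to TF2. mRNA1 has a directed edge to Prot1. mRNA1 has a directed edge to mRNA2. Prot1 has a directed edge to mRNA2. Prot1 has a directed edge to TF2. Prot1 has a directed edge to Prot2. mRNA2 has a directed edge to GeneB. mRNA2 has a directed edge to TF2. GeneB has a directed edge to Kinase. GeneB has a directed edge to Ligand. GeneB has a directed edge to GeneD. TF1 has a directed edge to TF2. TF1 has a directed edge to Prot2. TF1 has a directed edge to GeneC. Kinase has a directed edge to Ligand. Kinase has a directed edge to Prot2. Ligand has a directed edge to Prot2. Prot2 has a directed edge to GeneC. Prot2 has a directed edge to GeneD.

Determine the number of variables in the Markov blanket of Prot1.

The Markov blanket of a node is its parents, its children, and the other parents of its children.
Prot1 has parents Receptor, TF3, mRNA1.
Ch(Prot1) = {Prot2, TF2, mRNA2}.
Parents of each child, excluding Prot1:
  mRNA2: mRNA1
  TF2: GeneA, Receptor, TF1, TF3, mRNA2
  Prot2: Kinase, Ligand, TF1
MB(Prot1) = {GeneA, Kinase, Ligand, Prot2, Receptor, TF1, TF2, TF3, mRNA1, mRNA2}, which has 10 nodes.

10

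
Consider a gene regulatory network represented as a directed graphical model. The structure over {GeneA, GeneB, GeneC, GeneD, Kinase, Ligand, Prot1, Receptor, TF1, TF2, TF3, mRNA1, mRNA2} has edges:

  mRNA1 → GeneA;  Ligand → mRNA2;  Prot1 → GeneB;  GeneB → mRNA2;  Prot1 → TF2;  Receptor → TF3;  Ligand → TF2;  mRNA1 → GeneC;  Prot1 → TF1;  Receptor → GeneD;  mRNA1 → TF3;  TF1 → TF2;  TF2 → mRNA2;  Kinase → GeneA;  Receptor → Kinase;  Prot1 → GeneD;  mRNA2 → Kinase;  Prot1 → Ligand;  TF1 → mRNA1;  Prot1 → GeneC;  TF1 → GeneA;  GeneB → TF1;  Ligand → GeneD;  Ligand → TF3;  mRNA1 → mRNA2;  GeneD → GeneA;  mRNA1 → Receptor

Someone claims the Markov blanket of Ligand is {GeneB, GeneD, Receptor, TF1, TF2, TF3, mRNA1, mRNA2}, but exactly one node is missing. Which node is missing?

A node's Markov blanket = Pa ∪ Ch ∪ (parents of Ch other than the node itself).
Pa(Ligand) = {Prot1}.
Ligand's children: GeneD, TF2, TF3, mRNA2.
Other parents of Ligand's children:
  TF2: Prot1, TF1
  mRNA2: GeneB, TF2, mRNA1
  TF3: Receptor, mRNA1
  GeneD: Prot1, Receptor
MB(Ligand) = {GeneB, GeneD, Prot1, Receptor, TF1, TF2, TF3, mRNA1, mRNA2}.
Comparing with the claimed set, Prot1 is missing.

Prot1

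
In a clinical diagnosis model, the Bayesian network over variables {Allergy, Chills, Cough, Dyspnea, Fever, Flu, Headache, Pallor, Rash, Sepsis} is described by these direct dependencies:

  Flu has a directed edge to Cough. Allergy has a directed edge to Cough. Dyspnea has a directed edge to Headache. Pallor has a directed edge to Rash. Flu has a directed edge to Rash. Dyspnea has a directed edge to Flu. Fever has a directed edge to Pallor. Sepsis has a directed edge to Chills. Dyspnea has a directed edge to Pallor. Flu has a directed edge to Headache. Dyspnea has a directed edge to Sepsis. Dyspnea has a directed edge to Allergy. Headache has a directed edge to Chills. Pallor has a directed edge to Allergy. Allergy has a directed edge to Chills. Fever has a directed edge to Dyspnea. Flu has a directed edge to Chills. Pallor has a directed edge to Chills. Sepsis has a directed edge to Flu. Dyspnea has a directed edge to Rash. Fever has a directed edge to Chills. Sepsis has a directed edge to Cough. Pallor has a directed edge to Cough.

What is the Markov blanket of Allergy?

Recall MB(v) = parents ∪ children ∪ spouses, where spouses are the other parents of v's children.
Allergy's parents: Dyspnea, Pallor.
Children of Allergy: Chills, Cough.
Co-parents of Allergy (other parents of its children):
  Chills: Fever, Flu, Headache, Pallor, Sepsis
  Cough: Flu, Pallor, Sepsis
Taking the union gives {Chills, Cough, Dyspnea, Fever, Flu, Headache, Pallor, Sepsis}.

{Chills, Cough, Dyspnea, Fever, Flu, Headache, Pallor, Sepsis}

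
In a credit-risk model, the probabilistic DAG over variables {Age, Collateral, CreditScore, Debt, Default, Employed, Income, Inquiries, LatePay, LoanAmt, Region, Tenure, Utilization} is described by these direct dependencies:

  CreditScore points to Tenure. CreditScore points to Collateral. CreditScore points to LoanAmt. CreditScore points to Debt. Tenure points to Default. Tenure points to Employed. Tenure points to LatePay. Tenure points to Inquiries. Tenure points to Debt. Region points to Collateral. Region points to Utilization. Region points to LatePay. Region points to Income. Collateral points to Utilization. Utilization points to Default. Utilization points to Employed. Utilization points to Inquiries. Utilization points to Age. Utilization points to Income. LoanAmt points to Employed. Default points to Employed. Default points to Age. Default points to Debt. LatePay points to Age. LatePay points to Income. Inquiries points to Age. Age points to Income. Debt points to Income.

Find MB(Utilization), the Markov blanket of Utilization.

{Age, Collateral, Debt, Default, Employed, Income, Inquiries, LatePay, LoanAmt, Region, Tenure}

A node's Markov blanket = Pa ∪ Ch ∪ (parents of Ch other than the node itself).
Children of Utilization: Age, Default, Employed, Income, Inquiries.
Parents of Utilization: Collateral, Region.
Other parents of Utilization's children:
  Default: Tenure
  Employed: Default, LoanAmt, Tenure
  Inquiries: Tenure
  Age: Default, Inquiries, LatePay
  Income: Age, Debt, LatePay, Region
MB(Utilization) = {Age, Collateral, Debt, Default, Employed, Income, Inquiries, LatePay, LoanAmt, Region, Tenure}.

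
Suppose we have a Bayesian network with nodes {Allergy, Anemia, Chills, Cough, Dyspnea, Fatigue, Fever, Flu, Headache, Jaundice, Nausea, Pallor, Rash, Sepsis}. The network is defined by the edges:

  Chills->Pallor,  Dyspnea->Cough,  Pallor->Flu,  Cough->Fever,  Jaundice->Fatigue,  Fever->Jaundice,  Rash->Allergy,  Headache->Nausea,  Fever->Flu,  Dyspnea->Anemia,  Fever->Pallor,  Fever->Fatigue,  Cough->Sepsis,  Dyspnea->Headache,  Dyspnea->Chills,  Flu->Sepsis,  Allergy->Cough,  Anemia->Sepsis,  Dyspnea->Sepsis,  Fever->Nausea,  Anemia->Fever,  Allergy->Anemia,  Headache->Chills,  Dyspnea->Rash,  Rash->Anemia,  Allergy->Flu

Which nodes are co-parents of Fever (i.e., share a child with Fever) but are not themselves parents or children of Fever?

Children of Fever: Fatigue, Flu, Jaundice, Nausea, Pallor.
  Jaundice: —
  Nausea: Headache
  Pallor: Chills
  Flu: Allergy, Pallor
  Fatigue: Jaundice
Excluding nodes already adjacent to Fever (Anemia, Cough, Fatigue, Flu, Jaundice, Nausea, Pallor), the co-parent-only contribution is {Allergy, Chills, Headache}.

{Allergy, Chills, Headache}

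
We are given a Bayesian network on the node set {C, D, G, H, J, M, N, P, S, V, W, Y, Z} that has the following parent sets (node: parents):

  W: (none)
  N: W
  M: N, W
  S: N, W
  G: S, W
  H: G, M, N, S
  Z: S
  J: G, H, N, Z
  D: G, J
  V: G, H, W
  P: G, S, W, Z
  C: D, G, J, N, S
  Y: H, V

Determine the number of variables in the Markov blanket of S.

By definition, MB(S) is built from S's parents, S's children, and the co-parents of S.
S's children: C, G, H, P, Z.
Parents of S: N, W.
Parents of each child, excluding S:
  parents(G) \ {S} = {W}.
  H also has parents G, M, N.
  Z: no additional parents.
  parents(P) \ {S} = {G, W, Z}.
  parents(C) \ {S} = {D, G, J, N}.
MB(S) = {C, D, G, H, J, M, N, P, W, Z}, which has 10 nodes.

10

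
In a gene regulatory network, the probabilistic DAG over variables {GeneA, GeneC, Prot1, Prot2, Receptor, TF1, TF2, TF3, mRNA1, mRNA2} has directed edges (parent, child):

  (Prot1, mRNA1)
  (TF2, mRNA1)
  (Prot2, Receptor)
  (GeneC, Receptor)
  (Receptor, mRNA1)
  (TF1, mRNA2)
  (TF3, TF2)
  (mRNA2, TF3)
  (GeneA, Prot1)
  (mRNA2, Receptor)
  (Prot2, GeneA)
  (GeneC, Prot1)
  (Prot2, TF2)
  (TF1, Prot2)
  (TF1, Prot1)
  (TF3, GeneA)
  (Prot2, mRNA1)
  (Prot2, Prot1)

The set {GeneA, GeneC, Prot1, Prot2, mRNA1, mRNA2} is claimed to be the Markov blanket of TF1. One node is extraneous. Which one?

Recall MB(v) = parents ∪ children ∪ spouses, where spouses are the other parents of v's children.
Pa(TF1) = {}.
Ch(TF1) = {Prot1, Prot2, mRNA2}.
For each child, the remaining parents (spouses of TF1):
  Prot2 has no other parent.
  mRNA2: no additional parents.
  Prot1 also has parents GeneA, GeneC, Prot2.
MB(TF1) = {GeneA, GeneC, Prot1, Prot2, mRNA2}.
mRNA1 is neither a parent, child, nor co-parent of TF1, so it does not belong.

mRNA1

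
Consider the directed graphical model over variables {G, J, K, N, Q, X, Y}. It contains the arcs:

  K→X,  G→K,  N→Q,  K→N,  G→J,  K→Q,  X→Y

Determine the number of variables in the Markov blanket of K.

4

Recall MB(v) = parents ∪ children ∪ spouses, where spouses are the other parents of v's children.
Pa(K) = {G}.
Children of K: N, Q, X.
For each child, the remaining parents (spouses of K):
  N has no other parent.
  Q's other parent is N.
  X has no other parent.
MB(K) = {G, N, Q, X}, which has 4 nodes.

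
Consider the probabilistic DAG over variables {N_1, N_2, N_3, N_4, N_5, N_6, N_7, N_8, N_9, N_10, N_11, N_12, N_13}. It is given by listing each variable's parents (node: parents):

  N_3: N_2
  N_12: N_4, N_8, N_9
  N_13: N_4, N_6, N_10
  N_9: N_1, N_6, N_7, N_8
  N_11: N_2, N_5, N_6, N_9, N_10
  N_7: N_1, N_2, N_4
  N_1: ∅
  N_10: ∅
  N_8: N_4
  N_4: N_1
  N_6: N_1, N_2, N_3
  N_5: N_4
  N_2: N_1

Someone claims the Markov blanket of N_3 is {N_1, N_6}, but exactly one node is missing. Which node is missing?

N_2

The Markov blanket of a node is its parents, its children, and the other parents of its children.
Children of N_3: N_6.
N_3 has parent N_2.
Co-parents of N_3 (other parents of its children):
  N_6 also has parents N_1, N_2.
MB(N_3) = {N_1, N_2, N_6}.
Comparing with the claimed set, N_2 is missing.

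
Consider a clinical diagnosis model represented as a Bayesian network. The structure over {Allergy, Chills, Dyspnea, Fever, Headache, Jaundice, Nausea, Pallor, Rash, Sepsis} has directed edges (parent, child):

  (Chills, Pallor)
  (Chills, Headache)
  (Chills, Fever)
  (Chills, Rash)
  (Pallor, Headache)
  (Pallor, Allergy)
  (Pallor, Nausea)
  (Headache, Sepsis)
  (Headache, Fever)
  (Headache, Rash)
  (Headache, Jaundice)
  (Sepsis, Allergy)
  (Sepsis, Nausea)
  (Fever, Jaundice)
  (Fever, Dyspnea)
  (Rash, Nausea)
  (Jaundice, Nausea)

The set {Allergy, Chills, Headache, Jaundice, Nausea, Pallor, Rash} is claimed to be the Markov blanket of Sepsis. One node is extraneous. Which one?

Chills

Ch(Sepsis) = {Allergy, Nausea}.
Parents of Sepsis: Headache.
Parents of each child, excluding Sepsis:
  Allergy also has parent Pallor.
  Nausea's other parents are Jaundice, Pallor, Rash.
MB(Sepsis) = {Allergy, Headache, Jaundice, Nausea, Pallor, Rash}.
Chills is neither a parent, child, nor co-parent of Sepsis, so it does not belong.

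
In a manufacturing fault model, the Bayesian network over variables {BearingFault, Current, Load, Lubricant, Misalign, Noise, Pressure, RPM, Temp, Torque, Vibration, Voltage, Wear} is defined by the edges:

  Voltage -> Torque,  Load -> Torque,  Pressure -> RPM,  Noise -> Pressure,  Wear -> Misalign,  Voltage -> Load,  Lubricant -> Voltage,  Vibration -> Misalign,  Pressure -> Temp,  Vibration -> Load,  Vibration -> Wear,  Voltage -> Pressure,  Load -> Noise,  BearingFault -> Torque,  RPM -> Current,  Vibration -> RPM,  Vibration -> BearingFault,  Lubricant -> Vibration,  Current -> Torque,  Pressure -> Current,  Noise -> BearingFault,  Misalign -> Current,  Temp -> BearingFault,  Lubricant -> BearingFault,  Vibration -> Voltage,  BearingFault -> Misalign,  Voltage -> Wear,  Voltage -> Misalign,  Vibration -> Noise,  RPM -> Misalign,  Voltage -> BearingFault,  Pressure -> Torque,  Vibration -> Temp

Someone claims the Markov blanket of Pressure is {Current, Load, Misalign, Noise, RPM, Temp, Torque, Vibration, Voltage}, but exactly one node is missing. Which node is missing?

BearingFault

The Markov blanket of a node is its parents, its children, and the other parents of its children.
Pressure has children Current, RPM, Temp, Torque.
Parents of Pressure: Noise, Voltage.
Co-parents of Pressure (other parents of its children):
  Temp: Vibration
  RPM: Vibration
  Current: Misalign, RPM
  Torque: BearingFault, Current, Load, Voltage
MB(Pressure) = {BearingFault, Current, Load, Misalign, Noise, RPM, Temp, Torque, Vibration, Voltage}.
Comparing with the claimed set, BearingFault is missing.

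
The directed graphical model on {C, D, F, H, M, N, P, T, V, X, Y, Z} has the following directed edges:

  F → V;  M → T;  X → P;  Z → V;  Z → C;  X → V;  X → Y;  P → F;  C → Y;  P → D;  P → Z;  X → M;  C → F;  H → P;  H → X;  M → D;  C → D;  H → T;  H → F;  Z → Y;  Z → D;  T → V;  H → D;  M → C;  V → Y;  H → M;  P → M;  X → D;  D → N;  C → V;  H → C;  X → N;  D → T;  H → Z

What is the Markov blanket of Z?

A node's Markov blanket = Pa ∪ Ch ∪ (parents of Ch other than the node itself).
Z has parents H, P.
Z has children C, D, V, Y.
Co-parents of Z (other parents of its children):
  parents(C) \ {Z} = {H, M}.
  D also has parents C, H, M, P, X.
  parents(V) \ {Z} = {C, F, T, X}.
  Y also has parents C, V, X.
So the Markov blanket of Z is {C, D, F, H, M, P, T, V, X, Y}.

{C, D, F, H, M, P, T, V, X, Y}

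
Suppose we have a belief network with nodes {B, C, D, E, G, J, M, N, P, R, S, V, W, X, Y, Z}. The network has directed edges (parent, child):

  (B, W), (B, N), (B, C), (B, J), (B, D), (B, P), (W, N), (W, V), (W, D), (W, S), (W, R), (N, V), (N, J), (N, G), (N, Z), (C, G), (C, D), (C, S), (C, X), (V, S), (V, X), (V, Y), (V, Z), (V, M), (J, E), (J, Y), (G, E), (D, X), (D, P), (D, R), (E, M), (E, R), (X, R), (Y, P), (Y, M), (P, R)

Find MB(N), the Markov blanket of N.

{B, C, G, J, V, W, Z}

Pa(N) = {B, W}.
Children of N: G, J, V, Z.
Co-parents of N (other parents of its children):
  V: W
  J: B
  G: C
  Z: V
Taking the union gives {B, C, G, J, V, W, Z}.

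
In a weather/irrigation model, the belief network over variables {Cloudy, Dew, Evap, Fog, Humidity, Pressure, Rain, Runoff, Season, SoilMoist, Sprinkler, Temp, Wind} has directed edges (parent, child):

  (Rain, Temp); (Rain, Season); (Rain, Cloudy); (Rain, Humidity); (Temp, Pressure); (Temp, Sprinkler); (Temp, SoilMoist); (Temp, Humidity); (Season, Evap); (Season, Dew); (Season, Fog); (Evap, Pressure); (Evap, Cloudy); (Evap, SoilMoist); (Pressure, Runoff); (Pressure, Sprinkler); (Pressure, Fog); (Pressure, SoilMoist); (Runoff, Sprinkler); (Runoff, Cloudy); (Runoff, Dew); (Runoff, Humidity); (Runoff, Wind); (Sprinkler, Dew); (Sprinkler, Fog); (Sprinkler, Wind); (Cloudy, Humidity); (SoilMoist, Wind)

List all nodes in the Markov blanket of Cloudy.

Cloudy has child Humidity.
Cloudy has parents Evap, Rain, Runoff.
Parents of each child, excluding Cloudy:
  Humidity: Rain, Runoff, Temp
MB(Cloudy) = {Evap, Humidity, Rain, Runoff, Temp}.

{Evap, Humidity, Rain, Runoff, Temp}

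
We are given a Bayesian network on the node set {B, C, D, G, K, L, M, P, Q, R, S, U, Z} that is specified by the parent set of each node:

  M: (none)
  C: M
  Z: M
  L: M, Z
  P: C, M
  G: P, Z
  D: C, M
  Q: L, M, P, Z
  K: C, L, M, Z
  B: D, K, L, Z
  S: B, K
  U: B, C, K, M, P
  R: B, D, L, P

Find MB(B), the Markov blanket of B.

Parents of B: D, K, L, Z.
B has children R, S, U.
Parents of each child, excluding B:
  S: K
  U: C, K, M, P
  R: D, L, P
So the Markov blanket of B is {C, D, K, L, M, P, R, S, U, Z}.

{C, D, K, L, M, P, R, S, U, Z}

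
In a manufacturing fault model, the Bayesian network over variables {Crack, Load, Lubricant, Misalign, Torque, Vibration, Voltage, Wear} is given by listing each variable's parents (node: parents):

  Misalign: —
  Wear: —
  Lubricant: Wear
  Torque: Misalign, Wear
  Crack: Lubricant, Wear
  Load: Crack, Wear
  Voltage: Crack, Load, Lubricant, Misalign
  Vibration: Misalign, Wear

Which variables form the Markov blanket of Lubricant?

{Crack, Load, Misalign, Voltage, Wear}

Pa(Lubricant) = {Wear}.
Lubricant has children Crack, Voltage.
For each child, the remaining parents (spouses of Lubricant):
  Crack: Wear
  Voltage: Crack, Load, Misalign
MB(Lubricant) = {Crack, Load, Misalign, Voltage, Wear}.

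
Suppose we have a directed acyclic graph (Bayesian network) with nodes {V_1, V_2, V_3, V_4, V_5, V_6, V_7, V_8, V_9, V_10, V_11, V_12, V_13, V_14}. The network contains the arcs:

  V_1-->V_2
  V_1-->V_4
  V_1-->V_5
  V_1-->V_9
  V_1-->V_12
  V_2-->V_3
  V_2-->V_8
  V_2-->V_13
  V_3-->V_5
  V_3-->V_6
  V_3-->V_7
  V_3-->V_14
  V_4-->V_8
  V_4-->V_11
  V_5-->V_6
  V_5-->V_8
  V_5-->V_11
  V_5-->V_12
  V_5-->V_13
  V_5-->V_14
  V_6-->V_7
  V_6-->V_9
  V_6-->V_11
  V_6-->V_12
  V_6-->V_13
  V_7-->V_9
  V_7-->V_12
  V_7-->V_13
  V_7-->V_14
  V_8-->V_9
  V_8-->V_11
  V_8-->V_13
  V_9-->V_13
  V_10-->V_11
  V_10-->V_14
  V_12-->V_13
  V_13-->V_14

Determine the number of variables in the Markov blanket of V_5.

13

Parents of V_5: V_1, V_3.
Ch(V_5) = {V_6, V_8, V_11, V_12, V_13, V_14}.
Other parents of V_5's children:
  V_6: V_3
  V_8: V_2, V_4
  V_11: V_4, V_6, V_8, V_10
  V_12: V_1, V_6, V_7
  V_13: V_2, V_6, V_7, V_8, V_9, V_12
  V_14: V_3, V_7, V_10, V_13
MB(V_5) = {V_1, V_2, V_3, V_4, V_6, V_7, V_8, V_9, V_10, V_11, V_12, V_13, V_14}, which has 13 nodes.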